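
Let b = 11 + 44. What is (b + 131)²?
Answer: 34596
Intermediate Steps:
b = 55
(b + 131)² = (55 + 131)² = 186² = 34596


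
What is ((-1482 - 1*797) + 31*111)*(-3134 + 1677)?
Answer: -1693034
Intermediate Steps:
((-1482 - 1*797) + 31*111)*(-3134 + 1677) = ((-1482 - 797) + 3441)*(-1457) = (-2279 + 3441)*(-1457) = 1162*(-1457) = -1693034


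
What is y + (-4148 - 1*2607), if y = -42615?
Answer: -49370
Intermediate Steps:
y + (-4148 - 1*2607) = -42615 + (-4148 - 1*2607) = -42615 + (-4148 - 2607) = -42615 - 6755 = -49370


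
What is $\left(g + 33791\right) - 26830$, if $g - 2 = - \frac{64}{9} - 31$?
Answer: $\frac{62324}{9} \approx 6924.9$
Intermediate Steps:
$g = - \frac{325}{9}$ ($g = 2 - \left(31 + \frac{64}{9}\right) = 2 - \frac{343}{9} = - \frac{325}{9} \approx -36.111$)
$\left(g + 33791\right) - 26830 = \left(- \frac{325}{9} + 33791\right) - 26830 = \frac{303794}{9} - 26830 = \frac{62324}{9}$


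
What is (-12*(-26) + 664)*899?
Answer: 877424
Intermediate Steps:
(-12*(-26) + 664)*899 = (312 + 664)*899 = 976*899 = 877424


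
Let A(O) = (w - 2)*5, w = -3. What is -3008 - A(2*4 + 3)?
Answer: -2983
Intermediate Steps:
A(O) = -25 (A(O) = (-3 - 2)*5 = -5*5 = -25)
-3008 - A(2*4 + 3) = -3008 - 1*(-25) = -3008 + 25 = -2983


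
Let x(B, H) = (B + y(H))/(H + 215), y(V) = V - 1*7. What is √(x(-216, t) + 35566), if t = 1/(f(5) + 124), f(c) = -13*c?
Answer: 4*√89431764755/6343 ≈ 188.59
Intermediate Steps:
y(V) = -7 + V (y(V) = V - 7 = -7 + V)
t = 1/59 (t = 1/(-13*5 + 124) = 1/(-65 + 124) = 1/59 ≈ 0.016949)
x(B, H) = (-7 + B + H)/(215 + H) (x(B, H) = (B + (-7 + H))/(H + 215) = (-7 + B + H)/(215 + H))
√(x(-216, t) + 35566) = √((-7 - 216 + 1/59)/(215 + 1/59) + 35566) = √(-13156/59/(12686/59) + 35566) = √((59/12686)*(-13156/59) + 35566) = √(-6578/6343 + 35566) = √(225588560/6343) = 4*√89431764755/6343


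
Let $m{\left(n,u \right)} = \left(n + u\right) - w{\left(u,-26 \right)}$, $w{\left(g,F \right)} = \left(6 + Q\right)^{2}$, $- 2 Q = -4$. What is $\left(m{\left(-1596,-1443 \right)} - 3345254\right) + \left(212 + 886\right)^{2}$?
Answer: $-2142753$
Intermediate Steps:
$Q = 2$ ($Q = \left(- \frac{1}{2}\right) \left(-4\right) = 2$)
$w{\left(g,F \right)} = 64$ ($w{\left(g,F \right)} = \left(6 + 2\right)^{2} = 8^{2} = 64$)
$m{\left(n,u \right)} = -64 + n + u$ ($m{\left(n,u \right)} = \left(n + u\right) - 64 = -64 + n + u$)
$\left(m{\left(-1596,-1443 \right)} - 3345254\right) + \left(212 + 886\right)^{2} = \left(\left(-64 - 1596 - 1443\right) - 3345254\right) + \left(212 + 886\right)^{2} = \left(-3103 - 3345254\right) + 1098^{2} = -3348357 + 1205604 = -2142753$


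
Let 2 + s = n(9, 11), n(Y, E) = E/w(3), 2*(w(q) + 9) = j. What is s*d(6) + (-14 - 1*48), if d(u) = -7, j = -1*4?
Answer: -41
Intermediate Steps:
j = -4
w(q) = -11 (w(q) = -9 + (1/2)*(-4) = -9 - 2 = -11)
n(Y, E) = -E/11 (n(Y, E) = E/(-11) = E*(-1/11) = -E/11)
s = -3 (s = -2 - 1/11*11 = -2 - 1 = -3)
s*d(6) + (-14 - 1*48) = -3*(-7) + (-14 - 1*48) = 21 + (-14 - 48) = 21 - 62 = -41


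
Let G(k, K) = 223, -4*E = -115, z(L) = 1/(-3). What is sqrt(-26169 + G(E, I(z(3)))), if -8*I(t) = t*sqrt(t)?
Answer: I*sqrt(25946) ≈ 161.08*I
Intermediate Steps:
z(L) = -1/3
E = 115/4 (E = -1/4*(-115) = 115/4 ≈ 28.750)
I(t) = -t**(3/2)/8 (I(t) = -t*sqrt(t)/8 = -t**(3/2)/8)
sqrt(-26169 + G(E, I(z(3)))) = sqrt(-26169 + 223) = sqrt(-25946) = I*sqrt(25946)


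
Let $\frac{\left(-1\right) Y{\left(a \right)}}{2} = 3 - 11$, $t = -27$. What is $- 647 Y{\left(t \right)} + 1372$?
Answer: $-8980$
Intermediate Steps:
$Y{\left(a \right)} = 16$ ($Y{\left(a \right)} = - 2 \left(3 - 11\right) = \left(-2\right) \left(-8\right) = 16$)
$- 647 Y{\left(t \right)} + 1372 = \left(-647\right) 16 + 1372 = -10352 + 1372 = -8980$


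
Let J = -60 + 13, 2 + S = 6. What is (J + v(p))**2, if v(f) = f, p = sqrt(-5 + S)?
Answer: (47 - I)**2 ≈ 2208.0 - 94.0*I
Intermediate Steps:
S = 4 (S = -2 + 6 = 4)
p = I (p = sqrt(-5 + 4) = sqrt(-1) = I ≈ 1.0*I)
J = -47
(J + v(p))**2 = (-47 + I)**2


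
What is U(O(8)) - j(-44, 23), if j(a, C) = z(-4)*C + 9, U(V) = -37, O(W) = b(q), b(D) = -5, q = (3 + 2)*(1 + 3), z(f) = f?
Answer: 46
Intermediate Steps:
q = 20 (q = 5*4 = 20)
O(W) = -5
j(a, C) = 9 - 4*C (j(a, C) = -4*C + 9 = 9 - 4*C)
U(O(8)) - j(-44, 23) = -37 - (9 - 4*23) = -37 - (9 - 92) = -37 - 1*(-83) = -37 + 83 = 46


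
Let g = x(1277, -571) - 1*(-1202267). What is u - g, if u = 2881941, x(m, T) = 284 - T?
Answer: 1678819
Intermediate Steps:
g = 1203122 (g = (284 - 1*(-571)) - 1*(-1202267) = (284 + 571) + 1202267 = 855 + 1202267 = 1203122)
u - g = 2881941 - 1*1203122 = 2881941 - 1203122 = 1678819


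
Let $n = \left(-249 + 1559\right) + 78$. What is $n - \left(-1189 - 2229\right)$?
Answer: $4806$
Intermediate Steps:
$n = 1388$ ($n = 1310 + 78 = 1388$)
$n - \left(-1189 - 2229\right) = 1388 - \left(-1189 - 2229\right) = 1388 - -3418 = 1388 + 3418 = 4806$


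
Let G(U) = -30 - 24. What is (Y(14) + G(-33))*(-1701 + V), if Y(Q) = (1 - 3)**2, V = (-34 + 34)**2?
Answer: 85050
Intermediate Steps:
G(U) = -54
V = 0 (V = 0**2 = 0)
Y(Q) = 4 (Y(Q) = (-2)**2 = 4)
(Y(14) + G(-33))*(-1701 + V) = (4 - 54)*(-1701 + 0) = -50*(-1701) = 85050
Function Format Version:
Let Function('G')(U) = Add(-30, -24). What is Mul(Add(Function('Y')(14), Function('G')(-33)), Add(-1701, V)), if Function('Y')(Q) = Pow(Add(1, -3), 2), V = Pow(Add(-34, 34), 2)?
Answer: 85050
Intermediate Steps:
Function('G')(U) = -54
V = 0 (V = Pow(0, 2) = 0)
Function('Y')(Q) = 4 (Function('Y')(Q) = Pow(-2, 2) = 4)
Mul(Add(Function('Y')(14), Function('G')(-33)), Add(-1701, V)) = Mul(Add(4, -54), Add(-1701, 0)) = Mul(-50, -1701) = 85050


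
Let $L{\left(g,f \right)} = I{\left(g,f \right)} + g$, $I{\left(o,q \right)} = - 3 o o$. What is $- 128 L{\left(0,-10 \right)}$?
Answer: $0$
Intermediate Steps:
$I{\left(o,q \right)} = - 3 o^{2}$
$L{\left(g,f \right)} = g - 3 g^{2}$ ($L{\left(g,f \right)} = - 3 g^{2} + g = g - 3 g^{2}$)
$- 128 L{\left(0,-10 \right)} = - 128 \cdot 0 \left(1 - 0\right) = - 128 \cdot 0 \left(1 + 0\right) = - 128 \cdot 0 \cdot 1 = \left(-128\right) 0 = 0$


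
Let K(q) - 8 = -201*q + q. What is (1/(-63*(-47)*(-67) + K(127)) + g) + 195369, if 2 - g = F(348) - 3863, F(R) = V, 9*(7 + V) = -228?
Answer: 14863873602/74593 ≈ 1.9927e+5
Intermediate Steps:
V = -97/3 (V = -7 + (1/9)*(-228) = -7 - 76/3 = -97/3 ≈ -32.333)
F(R) = -97/3
g = 11692/3 (g = 2 - (-97/3 - 3863) = 2 - 1*(-11686/3) = 2 + 11686/3 = 11692/3 ≈ 3897.3)
K(q) = 8 - 200*q (K(q) = 8 + (-201*q + q) = 8 - 200*q)
(1/(-63*(-47)*(-67) + K(127)) + g) + 195369 = (1/(-63*(-47)*(-67) + (8 - 200*127)) + 11692/3) + 195369 = (1/(2961*(-67) + (8 - 25400)) + 11692/3) + 195369 = (1/(-198387 - 25392) + 11692/3) + 195369 = (1/(-223779) + 11692/3) + 195369 = (-1/223779 + 11692/3) + 195369 = 290713785/74593 + 195369 = 14863873602/74593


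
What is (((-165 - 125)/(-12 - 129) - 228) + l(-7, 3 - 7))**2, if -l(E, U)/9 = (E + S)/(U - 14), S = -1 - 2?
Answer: 1060348969/19881 ≈ 53335.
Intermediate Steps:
S = -3
l(E, U) = -9*(-3 + E)/(-14 + U) (l(E, U) = -9*(E - 3)/(U - 14) = -9*(-3 + E)/(-14 + U))
(((-165 - 125)/(-12 - 129) - 228) + l(-7, 3 - 7))**2 = (((-165 - 125)/(-12 - 129) - 228) + 9*(3 - 1*(-7))/(-14 + (3 - 7)))**2 = ((-290/(-141) - 228) + 9*(3 + 7)/(-14 - 4))**2 = ((-290*(-1/141) - 228) + 9*10/(-18))**2 = ((290/141 - 228) + 9*(-1/18)*10)**2 = (-31858/141 - 5)**2 = (-32563/141)**2 = 1060348969/19881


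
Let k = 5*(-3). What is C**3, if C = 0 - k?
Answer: 3375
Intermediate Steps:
k = -15
C = 15 (C = 0 - 1*(-15) = 0 + 15 = 15)
C**3 = 15**3 = 3375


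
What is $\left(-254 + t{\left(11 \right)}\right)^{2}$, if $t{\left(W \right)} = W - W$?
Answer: $64516$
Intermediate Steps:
$t{\left(W \right)} = 0$
$\left(-254 + t{\left(11 \right)}\right)^{2} = \left(-254 + 0\right)^{2} = \left(-254\right)^{2} = 64516$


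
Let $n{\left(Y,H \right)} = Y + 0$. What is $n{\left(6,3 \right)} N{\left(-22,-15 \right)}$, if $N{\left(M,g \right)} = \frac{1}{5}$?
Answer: $\frac{6}{5} \approx 1.2$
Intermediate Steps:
$n{\left(Y,H \right)} = Y$
$N{\left(M,g \right)} = \frac{1}{5}$
$n{\left(6,3 \right)} N{\left(-22,-15 \right)} = 6 \cdot \frac{1}{5} = \frac{6}{5}$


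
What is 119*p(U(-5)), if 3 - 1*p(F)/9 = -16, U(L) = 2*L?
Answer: 20349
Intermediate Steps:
p(F) = 171 (p(F) = 27 - 9*(-16) = 27 + 144 = 171)
119*p(U(-5)) = 119*171 = 20349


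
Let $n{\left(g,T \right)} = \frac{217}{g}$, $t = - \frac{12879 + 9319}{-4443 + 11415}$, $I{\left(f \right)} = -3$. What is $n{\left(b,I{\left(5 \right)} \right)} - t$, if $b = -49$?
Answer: $- \frac{4339}{3486} \approx -1.2447$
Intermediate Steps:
$t = - \frac{11099}{3486}$ ($t = - \frac{22198}{6972} = \left(-1\right) \frac{11099}{3486} = - \frac{11099}{3486} \approx -3.1839$)
$n{\left(b,I{\left(5 \right)} \right)} - t = \frac{217}{-49} - - \frac{11099}{3486} = 217 \left(- \frac{1}{49}\right) + \frac{11099}{3486} = - \frac{31}{7} + \frac{11099}{3486} = - \frac{4339}{3486}$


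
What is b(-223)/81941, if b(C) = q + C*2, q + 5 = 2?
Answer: -449/81941 ≈ -0.0054796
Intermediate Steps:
q = -3 (q = -5 + 2 = -3)
b(C) = -3 + 2*C (b(C) = -3 + C*2 = -3 + 2*C)
b(-223)/81941 = (-3 + 2*(-223))/81941 = (-3 - 446)*(1/81941) = -449*1/81941 = -449/81941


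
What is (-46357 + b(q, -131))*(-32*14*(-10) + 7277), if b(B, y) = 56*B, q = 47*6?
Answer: -359352705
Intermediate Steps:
q = 282
(-46357 + b(q, -131))*(-32*14*(-10) + 7277) = (-46357 + 56*282)*(-32*14*(-10) + 7277) = (-46357 + 15792)*(-448*(-10) + 7277) = -30565*(4480 + 7277) = -30565*11757 = -359352705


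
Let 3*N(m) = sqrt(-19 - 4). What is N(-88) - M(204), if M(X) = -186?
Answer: 186 + I*sqrt(23)/3 ≈ 186.0 + 1.5986*I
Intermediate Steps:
N(m) = I*sqrt(23)/3 (N(m) = sqrt(-19 - 4)/3 = sqrt(-23)/3 = (I*sqrt(23))/3 = I*sqrt(23)/3)
N(-88) - M(204) = I*sqrt(23)/3 - 1*(-186) = I*sqrt(23)/3 + 186 = 186 + I*sqrt(23)/3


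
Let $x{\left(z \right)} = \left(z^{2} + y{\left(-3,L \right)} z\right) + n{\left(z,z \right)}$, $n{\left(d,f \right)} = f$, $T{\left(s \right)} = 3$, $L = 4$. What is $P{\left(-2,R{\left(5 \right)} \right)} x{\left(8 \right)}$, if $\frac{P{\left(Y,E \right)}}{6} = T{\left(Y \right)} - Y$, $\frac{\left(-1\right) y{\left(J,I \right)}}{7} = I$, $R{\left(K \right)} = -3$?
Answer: $-4560$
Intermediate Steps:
$y{\left(J,I \right)} = - 7 I$
$P{\left(Y,E \right)} = 18 - 6 Y$ ($P{\left(Y,E \right)} = 6 \left(3 - Y\right) = 18 - 6 Y$)
$x{\left(z \right)} = z^{2} - 27 z$ ($x{\left(z \right)} = \left(z^{2} + \left(-7\right) 4 z\right) + z = \left(z^{2} - 28 z\right) + z = z^{2} - 27 z$)
$P{\left(-2,R{\left(5 \right)} \right)} x{\left(8 \right)} = \left(18 - -12\right) 8 \left(-27 + 8\right) = \left(18 + 12\right) 8 \left(-19\right) = 30 \left(-152\right) = -4560$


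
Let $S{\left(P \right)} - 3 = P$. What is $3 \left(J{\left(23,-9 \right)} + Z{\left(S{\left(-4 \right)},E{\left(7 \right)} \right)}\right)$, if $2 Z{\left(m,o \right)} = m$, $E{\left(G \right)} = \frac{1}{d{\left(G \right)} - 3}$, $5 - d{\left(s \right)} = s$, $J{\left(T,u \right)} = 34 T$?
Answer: $\frac{4689}{2} \approx 2344.5$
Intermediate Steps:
$S{\left(P \right)} = 3 + P$
$d{\left(s \right)} = 5 - s$
$E{\left(G \right)} = \frac{1}{2 - G}$ ($E{\left(G \right)} = \frac{1}{\left(5 - G\right) - 3} = \frac{1}{2 - G}$)
$Z{\left(m,o \right)} = \frac{m}{2}$
$3 \left(J{\left(23,-9 \right)} + Z{\left(S{\left(-4 \right)},E{\left(7 \right)} \right)}\right) = 3 \left(34 \cdot 23 + \frac{3 - 4}{2}\right) = 3 \left(782 + \frac{1}{2} \left(-1\right)\right) = 3 \left(782 - \frac{1}{2}\right) = 3 \cdot \frac{1563}{2} = \frac{4689}{2}$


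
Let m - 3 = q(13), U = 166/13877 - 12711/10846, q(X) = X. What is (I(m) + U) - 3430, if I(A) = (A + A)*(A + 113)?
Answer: 104881349405/150509942 ≈ 696.84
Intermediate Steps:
U = -174590111/150509942 (U = 166*(1/13877) - 12711*1/10846 = 166/13877 - 12711/10846 = -174590111/150509942 ≈ -1.1600)
m = 16 (m = 3 + 13 = 16)
I(A) = 2*A*(113 + A) (I(A) = (2*A)*(113 + A) = 2*A*(113 + A))
(I(m) + U) - 3430 = (2*16*(113 + 16) - 174590111/150509942) - 3430 = (2*16*129 - 174590111/150509942) - 3430 = (4128 - 174590111/150509942) - 3430 = 621130450465/150509942 - 3430 = 104881349405/150509942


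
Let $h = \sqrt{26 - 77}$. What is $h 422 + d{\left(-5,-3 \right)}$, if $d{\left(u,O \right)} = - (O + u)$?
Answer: $8 + 422 i \sqrt{51} \approx 8.0 + 3013.7 i$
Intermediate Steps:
$h = i \sqrt{51}$ ($h = \sqrt{-51} = i \sqrt{51} \approx 7.1414 i$)
$d{\left(u,O \right)} = - O - u$
$h 422 + d{\left(-5,-3 \right)} = i \sqrt{51} \cdot 422 - -8 = 422 i \sqrt{51} + \left(3 + 5\right) = 422 i \sqrt{51} + 8 = 8 + 422 i \sqrt{51}$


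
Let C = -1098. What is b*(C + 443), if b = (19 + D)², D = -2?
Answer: -189295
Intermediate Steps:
b = 289 (b = (19 - 2)² = 17² = 289)
b*(C + 443) = 289*(-1098 + 443) = 289*(-655) = -189295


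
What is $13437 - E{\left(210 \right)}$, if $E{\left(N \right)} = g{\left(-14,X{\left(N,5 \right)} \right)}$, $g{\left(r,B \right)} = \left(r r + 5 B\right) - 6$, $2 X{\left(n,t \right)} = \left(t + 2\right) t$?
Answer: $\frac{26319}{2} \approx 13160.0$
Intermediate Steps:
$X{\left(n,t \right)} = \frac{t \left(2 + t\right)}{2}$ ($X{\left(n,t \right)} = \frac{\left(t + 2\right) t}{2} = \frac{\left(2 + t\right) t}{2} = \frac{t \left(2 + t\right)}{2}$)
$g{\left(r,B \right)} = -6 + r^{2} + 5 B$ ($g{\left(r,B \right)} = \left(r^{2} + 5 B\right) - 6 = -6 + r^{2} + 5 B$)
$E{\left(N \right)} = \frac{555}{2}$ ($E{\left(N \right)} = -6 + \left(-14\right)^{2} + 5 \cdot \frac{1}{2} \cdot 5 \left(2 + 5\right) = -6 + 196 + 5 \cdot \frac{1}{2} \cdot 5 \cdot 7 = -6 + 196 + 5 \cdot \frac{35}{2} = -6 + 196 + \frac{175}{2} = \frac{555}{2}$)
$13437 - E{\left(210 \right)} = 13437 - \frac{555}{2} = \frac{26319}{2}$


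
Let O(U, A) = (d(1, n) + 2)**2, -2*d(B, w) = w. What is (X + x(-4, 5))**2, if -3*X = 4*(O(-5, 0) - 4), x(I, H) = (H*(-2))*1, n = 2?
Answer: 36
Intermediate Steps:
d(B, w) = -w/2
x(I, H) = -2*H (x(I, H) = -2*H*1 = -2*H)
O(U, A) = 1 (O(U, A) = (-1/2*2 + 2)**2 = (-1 + 2)**2 = 1**2 = 1)
X = 4 (X = -4*(1 - 4)/3 = -4*(-3)/3 = -1/3*(-12) = 4)
(X + x(-4, 5))**2 = (4 - 2*5)**2 = (4 - 10)**2 = (-6)**2 = 36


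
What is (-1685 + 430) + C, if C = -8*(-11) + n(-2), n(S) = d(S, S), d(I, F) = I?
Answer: -1169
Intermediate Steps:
n(S) = S
C = 86 (C = -8*(-11) - 2 = 88 - 2 = 86)
(-1685 + 430) + C = (-1685 + 430) + 86 = -1255 + 86 = -1169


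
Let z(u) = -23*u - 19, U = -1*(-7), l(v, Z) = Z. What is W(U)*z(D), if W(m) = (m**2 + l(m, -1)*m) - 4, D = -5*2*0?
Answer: -722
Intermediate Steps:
U = 7
D = 0 (D = -10*0 = 0)
W(m) = -4 + m**2 - m (W(m) = (m**2 - m) - 4 = -4 + m**2 - m)
z(u) = -19 - 23*u
W(U)*z(D) = (-4 + 7**2 - 1*7)*(-19 - 23*0) = (-4 + 49 - 7)*(-19 + 0) = 38*(-19) = -722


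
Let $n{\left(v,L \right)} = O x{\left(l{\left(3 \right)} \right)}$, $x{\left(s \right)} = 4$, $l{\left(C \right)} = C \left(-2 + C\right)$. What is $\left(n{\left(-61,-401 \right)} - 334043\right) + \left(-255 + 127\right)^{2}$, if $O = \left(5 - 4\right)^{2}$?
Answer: $-317655$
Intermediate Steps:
$O = 1$ ($O = 1^{2} = 1$)
$n{\left(v,L \right)} = 4$ ($n{\left(v,L \right)} = 1 \cdot 4 = 4$)
$\left(n{\left(-61,-401 \right)} - 334043\right) + \left(-255 + 127\right)^{2} = \left(4 - 334043\right) + \left(-255 + 127\right)^{2} = -334039 + \left(-128\right)^{2} = -334039 + 16384 = -317655$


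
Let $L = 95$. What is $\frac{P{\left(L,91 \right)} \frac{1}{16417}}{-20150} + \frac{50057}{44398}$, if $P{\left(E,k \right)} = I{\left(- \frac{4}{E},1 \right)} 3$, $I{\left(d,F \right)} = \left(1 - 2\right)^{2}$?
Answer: $\frac{4139745778039}{3671742903725} \approx 1.1275$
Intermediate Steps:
$I{\left(d,F \right)} = 1$ ($I{\left(d,F \right)} = \left(-1\right)^{2} = 1$)
$P{\left(E,k \right)} = 3$ ($P{\left(E,k \right)} = 1 \cdot 3 = 3$)
$\frac{P{\left(L,91 \right)} \frac{1}{16417}}{-20150} + \frac{50057}{44398} = \frac{3 \cdot \frac{1}{16417}}{-20150} + \frac{50057}{44398} = 3 \cdot \frac{1}{16417} \left(- \frac{1}{20150}\right) + 50057 \cdot \frac{1}{44398} = \frac{3}{16417} \left(- \frac{1}{20150}\right) + \frac{50057}{44398} = - \frac{3}{330802550} + \frac{50057}{44398} = \frac{4139745778039}{3671742903725}$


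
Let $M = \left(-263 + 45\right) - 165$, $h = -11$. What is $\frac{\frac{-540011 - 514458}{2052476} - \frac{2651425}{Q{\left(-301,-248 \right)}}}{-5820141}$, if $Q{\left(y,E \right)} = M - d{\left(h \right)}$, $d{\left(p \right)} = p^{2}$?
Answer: $- \frac{194337668783}{215022594944088} \approx -0.0009038$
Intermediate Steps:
$M = -383$ ($M = -218 - 165 = -383$)
$Q{\left(y,E \right)} = -504$ ($Q{\left(y,E \right)} = -383 - \left(-11\right)^{2} = -383 - 121 = -504$)
$\frac{\frac{-540011 - 514458}{2052476} - \frac{2651425}{Q{\left(-301,-248 \right)}}}{-5820141} = \frac{\frac{-540011 - 514458}{2052476} - \frac{2651425}{-504}}{-5820141} = \left(\left(-1054469\right) \frac{1}{2052476} - - \frac{378775}{72}\right) \left(- \frac{1}{5820141}\right) = \left(- \frac{1054469}{2052476} + \frac{378775}{72}\right) \left(- \frac{1}{5820141}\right) = \frac{194337668783}{36944568} \left(- \frac{1}{5820141}\right) = - \frac{194337668783}{215022594944088}$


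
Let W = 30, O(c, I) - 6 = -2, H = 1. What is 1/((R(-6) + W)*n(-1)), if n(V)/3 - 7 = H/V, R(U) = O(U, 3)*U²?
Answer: 1/3132 ≈ 0.00031928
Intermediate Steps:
O(c, I) = 4 (O(c, I) = 6 - 2 = 4)
R(U) = 4*U²
n(V) = 21 + 3/V (n(V) = 21 + 3*(1/V) = 21 + 3/V)
1/((R(-6) + W)*n(-1)) = 1/((4*(-6)² + 30)*(21 + 3/(-1))) = 1/((4*36 + 30)*(21 + 3*(-1))) = 1/((144 + 30)*(21 - 3)) = 1/(174*18) = 1/3132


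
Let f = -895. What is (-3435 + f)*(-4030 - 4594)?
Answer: 37341920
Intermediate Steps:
(-3435 + f)*(-4030 - 4594) = (-3435 - 895)*(-4030 - 4594) = -4330*(-8624) = 37341920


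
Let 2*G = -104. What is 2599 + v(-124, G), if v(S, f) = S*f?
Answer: 9047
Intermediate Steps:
G = -52 (G = (1/2)*(-104) = -52)
2599 + v(-124, G) = 2599 - 124*(-52) = 2599 + 6448 = 9047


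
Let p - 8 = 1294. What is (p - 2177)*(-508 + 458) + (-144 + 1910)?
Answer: 45516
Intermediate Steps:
p = 1302 (p = 8 + 1294 = 1302)
(p - 2177)*(-508 + 458) + (-144 + 1910) = (1302 - 2177)*(-508 + 458) + (-144 + 1910) = -875*(-50) + 1766 = 43750 + 1766 = 45516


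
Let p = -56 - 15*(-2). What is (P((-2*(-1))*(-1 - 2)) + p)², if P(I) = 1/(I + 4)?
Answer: 2809/4 ≈ 702.25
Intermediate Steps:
P(I) = 1/(4 + I)
p = -26 (p = -56 - 1*(-30) = -56 + 30 = -26)
(P((-2*(-1))*(-1 - 2)) + p)² = (1/(4 + (-2*(-1))*(-1 - 2)) - 26)² = (1/(4 + 2*(-3)) - 26)² = (1/(4 - 6) - 26)² = (1/(-2) - 26)² = (-½ - 26)² = (-53/2)² = 2809/4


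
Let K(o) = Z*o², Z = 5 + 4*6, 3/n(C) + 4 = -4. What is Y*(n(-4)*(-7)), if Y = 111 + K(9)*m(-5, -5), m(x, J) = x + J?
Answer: -490959/8 ≈ -61370.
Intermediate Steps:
n(C) = -3/8 (n(C) = 3/(-4 - 4) = 3/(-8) = 3*(-⅛) = -3/8)
Z = 29 (Z = 5 + 24 = 29)
K(o) = 29*o²
m(x, J) = J + x
Y = -23379 (Y = 111 + (29*9²)*(-5 - 5) = 111 + (29*81)*(-10) = 111 + 2349*(-10) = 111 - 23490 = -23379)
Y*(n(-4)*(-7)) = -(-70137)*(-7)/8 = -23379*21/8 = -490959/8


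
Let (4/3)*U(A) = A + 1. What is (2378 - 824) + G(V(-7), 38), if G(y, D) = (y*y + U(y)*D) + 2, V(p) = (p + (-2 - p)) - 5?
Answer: 1434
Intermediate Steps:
U(A) = ¾ + 3*A/4 (U(A) = 3*(A + 1)/4 = 3*(1 + A)/4 = ¾ + 3*A/4)
V(p) = -7 (V(p) = -2 - 5 = -7)
G(y, D) = 2 + y² + D*(¾ + 3*y/4) (G(y, D) = (y*y + (¾ + 3*y/4)*D) + 2 = (y² + D*(¾ + 3*y/4)) + 2 = 2 + y² + D*(¾ + 3*y/4))
(2378 - 824) + G(V(-7), 38) = (2378 - 824) + (2 + (-7)² + (¾)*38*(1 - 7)) = 1554 + (2 + 49 + (¾)*38*(-6)) = 1554 + (2 + 49 - 171) = 1554 - 120 = 1434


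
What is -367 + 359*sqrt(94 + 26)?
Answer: -367 + 718*sqrt(30) ≈ 3565.6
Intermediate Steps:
-367 + 359*sqrt(94 + 26) = -367 + 359*sqrt(120) = -367 + 359*(2*sqrt(30)) = -367 + 718*sqrt(30)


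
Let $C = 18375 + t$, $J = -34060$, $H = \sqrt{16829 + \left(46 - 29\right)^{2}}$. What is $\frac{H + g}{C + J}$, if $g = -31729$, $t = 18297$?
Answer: $- \frac{31729}{2612} + \frac{3 \sqrt{1902}}{2612} \approx -12.097$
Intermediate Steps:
$H = 3 \sqrt{1902}$ ($H = \sqrt{16829 + 17^{2}} = \sqrt{16829 + 289} = \sqrt{17118} = 3 \sqrt{1902} \approx 130.84$)
$C = 36672$ ($C = 18375 + 18297 = 36672$)
$\frac{H + g}{C + J} = \frac{3 \sqrt{1902} - 31729}{36672 - 34060} = \frac{-31729 + 3 \sqrt{1902}}{2612} = \left(-31729 + 3 \sqrt{1902}\right) \frac{1}{2612} = - \frac{31729}{2612} + \frac{3 \sqrt{1902}}{2612}$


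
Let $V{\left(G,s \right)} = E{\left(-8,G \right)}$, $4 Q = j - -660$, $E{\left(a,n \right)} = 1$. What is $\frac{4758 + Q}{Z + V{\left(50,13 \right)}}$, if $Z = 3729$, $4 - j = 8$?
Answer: $\frac{2461}{1865} \approx 1.3196$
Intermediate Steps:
$j = -4$ ($j = 4 - 8 = -4$)
$Q = 164$ ($Q = \frac{-4 - -660}{4} = \frac{-4 + 660}{4} = \frac{1}{4} \cdot 656 = 164$)
$V{\left(G,s \right)} = 1$
$\frac{4758 + Q}{Z + V{\left(50,13 \right)}} = \frac{4758 + 164}{3729 + 1} = \frac{4922}{3730} = 4922 \cdot \frac{1}{3730} = \frac{2461}{1865}$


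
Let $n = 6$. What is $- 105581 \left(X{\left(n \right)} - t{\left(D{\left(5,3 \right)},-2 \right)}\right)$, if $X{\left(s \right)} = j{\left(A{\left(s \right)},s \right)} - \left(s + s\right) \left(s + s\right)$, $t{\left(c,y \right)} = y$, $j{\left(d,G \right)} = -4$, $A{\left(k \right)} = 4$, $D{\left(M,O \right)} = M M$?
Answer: $15414826$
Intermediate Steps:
$D{\left(M,O \right)} = M^{2}$
$X{\left(s \right)} = -4 - 4 s^{2}$ ($X{\left(s \right)} = -4 - \left(s + s\right) \left(s + s\right) = -4 - 2 s 2 s = -4 - 4 s^{2}$)
$- 105581 \left(X{\left(n \right)} - t{\left(D{\left(5,3 \right)},-2 \right)}\right) = - 105581 \left(\left(-4 - 4 \cdot 6^{2}\right) - -2\right) = - 105581 \left(\left(-4 - 144\right) + 2\right) = - 105581 \left(-148 + 2\right) = \left(-105581\right) \left(-146\right) = 15414826$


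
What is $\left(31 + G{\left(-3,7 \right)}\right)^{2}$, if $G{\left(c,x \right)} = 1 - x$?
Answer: $625$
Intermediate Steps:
$\left(31 + G{\left(-3,7 \right)}\right)^{2} = \left(31 + \left(1 - 7\right)\right)^{2} = \left(31 - 6\right)^{2} = 25^{2} = 625$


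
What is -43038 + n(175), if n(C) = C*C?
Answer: -12413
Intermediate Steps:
n(C) = C**2
-43038 + n(175) = -43038 + 175**2 = -43038 + 30625 = -12413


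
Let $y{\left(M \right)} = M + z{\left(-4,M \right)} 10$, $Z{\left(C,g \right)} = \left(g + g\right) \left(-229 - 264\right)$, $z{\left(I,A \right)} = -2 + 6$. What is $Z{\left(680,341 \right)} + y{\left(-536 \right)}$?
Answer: $-336722$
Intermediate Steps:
$z{\left(I,A \right)} = 4$
$Z{\left(C,g \right)} = - 986 g$ ($Z{\left(C,g \right)} = 2 g \left(-493\right) = - 986 g$)
$y{\left(M \right)} = 40 + M$ ($y{\left(M \right)} = M + 4 \cdot 10 = M + 40 = 40 + M$)
$Z{\left(680,341 \right)} + y{\left(-536 \right)} = \left(-986\right) 341 + \left(40 - 536\right) = -336226 - 496 = -336722$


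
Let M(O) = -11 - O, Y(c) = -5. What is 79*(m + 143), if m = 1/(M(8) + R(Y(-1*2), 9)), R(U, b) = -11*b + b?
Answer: 1231294/109 ≈ 11296.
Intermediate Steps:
R(U, b) = -10*b
m = -1/109 (m = 1/((-11 - 1*8) - 10*9) = 1/((-11 - 8) - 90) = 1/(-19 - 90) = 1/(-109) = -1/109 ≈ -0.0091743)
79*(m + 143) = 79*(-1/109 + 143) = 79*(15586/109) = 1231294/109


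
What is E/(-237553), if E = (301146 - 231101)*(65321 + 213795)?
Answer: -19550680220/237553 ≈ -82300.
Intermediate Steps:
E = 19550680220 (E = 70045*279116 = 19550680220)
E/(-237553) = 19550680220/(-237553) = 19550680220*(-1/237553) = -19550680220/237553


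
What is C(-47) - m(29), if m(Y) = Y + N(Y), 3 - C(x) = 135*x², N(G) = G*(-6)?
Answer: -298067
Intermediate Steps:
N(G) = -6*G
C(x) = 3 - 135*x²
m(Y) = -5*Y (m(Y) = Y - 6*Y = -5*Y)
C(-47) - m(29) = (3 - 135*(-47)²) - (-5)*29 = (3 - 135*2209) - 1*(-145) = (3 - 298215) + 145 = -298212 + 145 = -298067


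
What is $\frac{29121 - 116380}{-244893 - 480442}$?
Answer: $\frac{87259}{725335} \approx 0.1203$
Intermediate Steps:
$\frac{29121 - 116380}{-244893 - 480442} = - \frac{87259}{-725335} = \left(-87259\right) \left(- \frac{1}{725335}\right) = \frac{87259}{725335}$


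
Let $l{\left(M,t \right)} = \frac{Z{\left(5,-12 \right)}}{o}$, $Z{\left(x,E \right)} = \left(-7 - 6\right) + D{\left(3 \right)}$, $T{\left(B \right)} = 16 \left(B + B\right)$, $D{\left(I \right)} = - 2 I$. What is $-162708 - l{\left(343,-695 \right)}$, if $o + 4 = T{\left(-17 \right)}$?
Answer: $- \frac{89164003}{548} \approx -1.6271 \cdot 10^{5}$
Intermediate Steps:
$T{\left(B \right)} = 32 B$ ($T{\left(B \right)} = 16 \cdot 2 B = 32 B$)
$Z{\left(x,E \right)} = -19$ ($Z{\left(x,E \right)} = \left(-7 - 6\right) - 6 = -13 - 6 = -19$)
$o = -548$ ($o = -4 + 32 \left(-17\right) = -4 - 544 = -548$)
$l{\left(M,t \right)} = \frac{19}{548}$ ($l{\left(M,t \right)} = - \frac{19}{-548} = \left(-19\right) \left(- \frac{1}{548}\right) = \frac{19}{548}$)
$-162708 - l{\left(343,-695 \right)} = -162708 - \frac{19}{548} = - \frac{89164003}{548}$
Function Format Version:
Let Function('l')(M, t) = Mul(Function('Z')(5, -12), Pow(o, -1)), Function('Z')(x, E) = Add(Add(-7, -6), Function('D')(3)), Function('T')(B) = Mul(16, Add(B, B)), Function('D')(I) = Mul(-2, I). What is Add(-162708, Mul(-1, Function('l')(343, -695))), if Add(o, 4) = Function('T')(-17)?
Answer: Rational(-89164003, 548) ≈ -1.6271e+5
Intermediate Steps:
Function('T')(B) = Mul(32, B) (Function('T')(B) = Mul(16, Mul(2, B)) = Mul(32, B))
Function('Z')(x, E) = -19 (Function('Z')(x, E) = Add(Add(-7, -6), Mul(-2, 3)) = Add(-13, -6) = -19)
o = -548 (o = Add(-4, Mul(32, -17)) = Add(-4, -544) = -548)
Function('l')(M, t) = Rational(19, 548) (Function('l')(M, t) = Mul(-19, Pow(-548, -1)) = Mul(-19, Rational(-1, 548)) = Rational(19, 548))
Add(-162708, Mul(-1, Function('l')(343, -695))) = Add(-162708, Mul(-1, Rational(19, 548))) = Add(-162708, Rational(-19, 548)) = Rational(-89164003, 548)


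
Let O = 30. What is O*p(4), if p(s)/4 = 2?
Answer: 240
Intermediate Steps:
p(s) = 8 (p(s) = 4*2 = 8)
O*p(4) = 30*8 = 240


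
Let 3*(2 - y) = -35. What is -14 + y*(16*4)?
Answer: 2582/3 ≈ 860.67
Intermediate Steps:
y = 41/3 (y = 2 - ⅓*(-35) = 2 + 35/3 = 41/3 ≈ 13.667)
-14 + y*(16*4) = -14 + 41*(16*4)/3 = -14 + (41/3)*64 = -14 + 2624/3 = 2582/3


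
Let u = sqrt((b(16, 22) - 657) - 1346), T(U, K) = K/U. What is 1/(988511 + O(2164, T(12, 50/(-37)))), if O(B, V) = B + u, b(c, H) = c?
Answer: 990675/981436957612 - I*sqrt(1987)/981436957612 ≈ 1.0094e-6 - 4.5419e-11*I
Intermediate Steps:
u = I*sqrt(1987) (u = sqrt((16 - 657) - 1346) = sqrt(-641 - 1346) = sqrt(-1987) = I*sqrt(1987) ≈ 44.576*I)
O(B, V) = B + I*sqrt(1987)
1/(988511 + O(2164, T(12, 50/(-37)))) = 1/(988511 + (2164 + I*sqrt(1987))) = 1/(990675 + I*sqrt(1987))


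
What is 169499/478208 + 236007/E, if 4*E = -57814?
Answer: -220821163319/13823558656 ≈ -15.974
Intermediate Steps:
E = -28907/2 (E = (1/4)*(-57814) = -28907/2 ≈ -14454.)
169499/478208 + 236007/E = 169499/478208 + 236007/(-28907/2) = 169499*(1/478208) + 236007*(-2/28907) = 169499/478208 - 472014/28907 = -220821163319/13823558656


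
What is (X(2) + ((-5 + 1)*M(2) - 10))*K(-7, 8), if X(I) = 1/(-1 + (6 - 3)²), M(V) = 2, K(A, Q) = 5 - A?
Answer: -429/2 ≈ -214.50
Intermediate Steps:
X(I) = ⅛ (X(I) = 1/(-1 + 3²) = 1/(-1 + 9) = 1/8 = ⅛)
(X(2) + ((-5 + 1)*M(2) - 10))*K(-7, 8) = (⅛ + ((-5 + 1)*2 - 10))*(5 - 1*(-7)) = (⅛ + (-4*2 - 10))*(5 + 7) = (⅛ + (-8 - 10))*12 = (⅛ - 18)*12 = -143/8*12 = -429/2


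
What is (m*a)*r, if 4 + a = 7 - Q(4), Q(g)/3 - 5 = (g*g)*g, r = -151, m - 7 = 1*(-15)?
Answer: -246432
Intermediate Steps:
m = -8 (m = 7 + 1*(-15) = 7 - 15 = -8)
Q(g) = 15 + 3*g³ (Q(g) = 15 + 3*((g*g)*g) = 15 + 3*(g²*g) = 15 + 3*g³)
a = -204 (a = -4 + (7 - (15 + 3*4³)) = -4 + (7 - (15 + 3*64)) = -4 + (7 - (15 + 192)) = -4 + (7 - 1*207) = -4 + (7 - 207) = -4 - 200 = -204)
(m*a)*r = -8*(-204)*(-151) = 1632*(-151) = -246432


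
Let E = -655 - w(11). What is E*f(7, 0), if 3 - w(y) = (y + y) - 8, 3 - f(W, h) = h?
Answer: -1932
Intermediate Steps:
f(W, h) = 3 - h
w(y) = 11 - 2*y (w(y) = 3 - ((y + y) - 8) = 3 - (2*y - 8) = 3 - (-8 + 2*y) = 3 + (8 - 2*y) = 11 - 2*y)
E = -644 (E = -655 - (11 - 2*11) = -655 - (11 - 22) = -655 - 1*(-11) = -655 + 11 = -644)
E*f(7, 0) = -644*(3 - 1*0) = -644*(3 + 0) = -644*3 = -1932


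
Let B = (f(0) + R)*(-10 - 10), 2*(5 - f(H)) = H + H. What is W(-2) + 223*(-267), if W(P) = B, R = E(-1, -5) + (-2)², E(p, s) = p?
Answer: -59701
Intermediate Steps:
f(H) = 5 - H (f(H) = 5 - (H + H)/2 = 5 - H)
R = 3 (R = -1 + (-2)² = -1 + 4 = 3)
B = -160 (B = ((5 - 1*0) + 3)*(-10 - 10) = ((5 + 0) + 3)*(-20) = (5 + 3)*(-20) = 8*(-20) = -160)
W(P) = -160
W(-2) + 223*(-267) = -160 + 223*(-267) = -160 - 59541 = -59701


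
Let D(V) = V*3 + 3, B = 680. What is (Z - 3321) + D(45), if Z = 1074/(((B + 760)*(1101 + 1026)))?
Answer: -1624857661/510480 ≈ -3183.0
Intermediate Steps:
D(V) = 3 + 3*V (D(V) = 3*V + 3 = 3 + 3*V)
Z = 179/510480 (Z = 1074/(((680 + 760)*(1101 + 1026))) = 1074/((1440*2127)) = 1074/3062880 = 1074*(1/3062880) = 179/510480 ≈ 0.00035065)
(Z - 3321) + D(45) = (179/510480 - 3321) + (3 + 3*45) = -1695303901/510480 + (3 + 135) = -1695303901/510480 + 138 = -1624857661/510480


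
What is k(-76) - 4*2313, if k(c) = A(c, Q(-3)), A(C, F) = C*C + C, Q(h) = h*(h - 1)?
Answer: -3552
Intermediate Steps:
Q(h) = h*(-1 + h)
A(C, F) = C + C**2 (A(C, F) = C**2 + C = C + C**2)
k(c) = c*(1 + c)
k(-76) - 4*2313 = -76*(1 - 76) - 4*2313 = -76*(-75) - 1*9252 = 5700 - 9252 = -3552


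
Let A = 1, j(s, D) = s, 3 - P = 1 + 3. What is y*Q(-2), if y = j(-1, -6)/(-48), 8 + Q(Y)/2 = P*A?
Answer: -3/8 ≈ -0.37500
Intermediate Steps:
P = -1 (P = 3 - (1 + 3) = 3 - 1*4 = 3 - 4 = -1)
Q(Y) = -18 (Q(Y) = -16 + 2*(-1*1) = -16 + 2*(-1) = -16 - 2 = -18)
y = 1/48 (y = -1/(-48) = -1*(-1/48) = 1/48 ≈ 0.020833)
y*Q(-2) = (1/48)*(-18) = -3/8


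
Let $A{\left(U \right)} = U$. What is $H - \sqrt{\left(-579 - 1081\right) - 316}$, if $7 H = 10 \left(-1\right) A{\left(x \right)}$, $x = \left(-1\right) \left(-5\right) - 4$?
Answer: $- \frac{10}{7} - 2 i \sqrt{494} \approx -1.4286 - 44.452 i$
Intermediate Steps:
$x = 1$ ($x = 5 - 4 = 1$)
$H = - \frac{10}{7}$ ($H = \frac{10 \left(-1\right) 1}{7} = \frac{\left(-10\right) 1}{7} = \frac{1}{7} \left(-10\right) = - \frac{10}{7} \approx -1.4286$)
$H - \sqrt{\left(-579 - 1081\right) - 316} = - \frac{10}{7} - \sqrt{\left(-579 - 1081\right) - 316} = - \frac{10}{7} - \sqrt{-1660 - 316} = - \frac{10}{7} - \sqrt{-1976} = - \frac{10}{7} - 2 i \sqrt{494}$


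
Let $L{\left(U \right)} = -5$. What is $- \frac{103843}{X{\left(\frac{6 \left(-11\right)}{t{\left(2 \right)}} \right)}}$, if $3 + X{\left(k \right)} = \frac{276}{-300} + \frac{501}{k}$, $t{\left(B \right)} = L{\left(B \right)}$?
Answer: $- \frac{57113650}{18719} \approx -3051.1$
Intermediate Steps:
$t{\left(B \right)} = -5$
$X{\left(k \right)} = - \frac{98}{25} + \frac{501}{k}$ ($X{\left(k \right)} = -3 + \left(\frac{276}{-300} + \frac{501}{k}\right) = -3 + \left(276 \left(- \frac{1}{300}\right) + \frac{501}{k}\right) = -3 - \left(\frac{23}{25} - \frac{501}{k}\right) = - \frac{98}{25} + \frac{501}{k}$)
$- \frac{103843}{X{\left(\frac{6 \left(-11\right)}{t{\left(2 \right)}} \right)}} = - \frac{103843}{- \frac{98}{25} + \frac{501}{\frac{1}{-5} \cdot 6 \left(-11\right)}} = - \frac{103843}{- \frac{98}{25} + \frac{501}{\left(- \frac{1}{5}\right) \left(-66\right)}} = - \frac{103843}{- \frac{98}{25} + \frac{501}{\frac{66}{5}}} = - \frac{103843}{- \frac{98}{25} + 501 \cdot \frac{5}{66}} = - \frac{103843}{- \frac{98}{25} + \frac{835}{22}} = - \frac{103843}{\frac{18719}{550}} = \left(-103843\right) \frac{550}{18719} = - \frac{57113650}{18719}$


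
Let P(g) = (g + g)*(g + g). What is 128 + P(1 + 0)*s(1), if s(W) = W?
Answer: 132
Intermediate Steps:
P(g) = 4*g**2 (P(g) = (2*g)*(2*g) = 4*g**2)
128 + P(1 + 0)*s(1) = 128 + (4*(1 + 0)**2)*1 = 128 + (4*1**2)*1 = 128 + (4*1)*1 = 128 + 4*1 = 128 + 4 = 132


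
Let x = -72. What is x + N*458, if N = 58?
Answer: 26492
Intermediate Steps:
x + N*458 = -72 + 58*458 = -72 + 26564 = 26492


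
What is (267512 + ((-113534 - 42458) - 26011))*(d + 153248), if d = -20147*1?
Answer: 11381333409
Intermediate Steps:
d = -20147
(267512 + ((-113534 - 42458) - 26011))*(d + 153248) = (267512 + ((-113534 - 42458) - 26011))*(-20147 + 153248) = (267512 + (-155992 - 26011))*133101 = (267512 - 182003)*133101 = 85509*133101 = 11381333409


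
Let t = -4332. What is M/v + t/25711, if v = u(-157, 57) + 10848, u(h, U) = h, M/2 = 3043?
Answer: 110163734/274876301 ≈ 0.40078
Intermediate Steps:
M = 6086 (M = 2*3043 = 6086)
v = 10691 (v = -157 + 10848 = 10691)
M/v + t/25711 = 6086/10691 - 4332/25711 = 110163734/274876301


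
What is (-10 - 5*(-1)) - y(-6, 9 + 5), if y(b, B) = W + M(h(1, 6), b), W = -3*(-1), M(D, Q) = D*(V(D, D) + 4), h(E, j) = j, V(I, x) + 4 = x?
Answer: -44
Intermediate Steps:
V(I, x) = -4 + x
M(D, Q) = D**2 (M(D, Q) = D*((-4 + D) + 4) = D*D = D**2)
W = 3
y(b, B) = 39 (y(b, B) = 3 + 6**2 = 3 + 36 = 39)
(-10 - 5*(-1)) - y(-6, 9 + 5) = (-10 - 5*(-1)) - 1*39 = (-10 + 5) - 39 = -5 - 39 = -44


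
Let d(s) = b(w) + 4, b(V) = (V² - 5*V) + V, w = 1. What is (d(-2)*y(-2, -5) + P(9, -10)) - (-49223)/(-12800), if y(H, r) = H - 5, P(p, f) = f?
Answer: -266823/12800 ≈ -20.846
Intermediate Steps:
b(V) = V² - 4*V
d(s) = 1 (d(s) = 1*(-4 + 1) + 4 = 1*(-3) + 4 = -3 + 4 = 1)
y(H, r) = -5 + H
(d(-2)*y(-2, -5) + P(9, -10)) - (-49223)/(-12800) = (1*(-5 - 2) - 10) - (-49223)/(-12800) = (1*(-7) - 10) - (-49223)*(-1)/12800 = (-7 - 10) - 1*49223/12800 = -17 - 49223/12800 = -266823/12800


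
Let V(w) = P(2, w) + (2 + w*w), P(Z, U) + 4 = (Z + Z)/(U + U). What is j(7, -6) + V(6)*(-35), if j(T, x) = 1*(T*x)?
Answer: -3731/3 ≈ -1243.7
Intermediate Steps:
P(Z, U) = -4 + Z/U (P(Z, U) = -4 + (Z + Z)/(U + U) = -4 + (2*Z)/((2*U)) = -4 + (2*Z)*(1/(2*U)) = -4 + Z/U)
j(T, x) = T*x
V(w) = -2 + w² + 2/w (V(w) = (-4 + 2/w) + (2 + w*w) = (-4 + 2/w) + (2 + w²) = -2 + w² + 2/w)
j(7, -6) + V(6)*(-35) = 7*(-6) + (-2 + 6² + 2/6)*(-35) = -42 + (-2 + 36 + 2*(⅙))*(-35) = -42 + (-2 + 36 + ⅓)*(-35) = -42 + (103/3)*(-35) = -42 - 3605/3 = -3731/3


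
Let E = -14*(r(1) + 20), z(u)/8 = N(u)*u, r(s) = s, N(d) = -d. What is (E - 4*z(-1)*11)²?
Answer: 3364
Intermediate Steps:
z(u) = -8*u² (z(u) = 8*((-u)*u) = 8*(-u²) = -8*u²)
E = -294 (E = -14*(1 + 20) = -14*21 = -294)
(E - 4*z(-1)*11)² = (-294 - (-32)*(-1)²*11)² = (-294 - (-32)*11)² = (-294 - 4*(-8)*11)² = (-294 + 32*11)² = (-294 + 352)² = 58² = 3364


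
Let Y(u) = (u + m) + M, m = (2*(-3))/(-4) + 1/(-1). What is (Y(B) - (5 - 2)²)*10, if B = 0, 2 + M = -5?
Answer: -155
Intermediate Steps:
M = -7 (M = -2 - 5 = -7)
m = ½ (m = -6*(-¼) + 1*(-1) = 3/2 - 1 = ½ ≈ 0.50000)
Y(u) = -13/2 + u (Y(u) = (u + ½) - 7 = (½ + u) - 7 = -13/2 + u)
(Y(B) - (5 - 2)²)*10 = ((-13/2 + 0) - (5 - 2)²)*10 = (-13/2 - 1*3²)*10 = (-13/2 - 1*9)*10 = (-13/2 - 9)*10 = -31/2*10 = -155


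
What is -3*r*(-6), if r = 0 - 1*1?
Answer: -18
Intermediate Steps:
r = -1 (r = 0 - 1 = -1)
-3*r*(-6) = -3*(-1)*(-6) = 3*(-6) = -18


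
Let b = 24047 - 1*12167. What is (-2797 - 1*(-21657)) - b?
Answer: 6980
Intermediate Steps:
b = 11880 (b = 24047 - 12167 = 11880)
(-2797 - 1*(-21657)) - b = (-2797 - 1*(-21657)) - 1*11880 = (-2797 + 21657) - 11880 = 18860 - 11880 = 6980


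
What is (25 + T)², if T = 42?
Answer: 4489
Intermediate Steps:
(25 + T)² = (25 + 42)² = 67² = 4489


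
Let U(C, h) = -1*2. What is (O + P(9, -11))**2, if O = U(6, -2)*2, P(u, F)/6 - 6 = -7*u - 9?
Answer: 160000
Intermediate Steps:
P(u, F) = -18 - 42*u (P(u, F) = 36 + 6*(-7*u - 9) = 36 + 6*(-9 - 7*u) = 36 + (-54 - 42*u) = -18 - 42*u)
U(C, h) = -2
O = -4 (O = -2*2 = -4)
(O + P(9, -11))**2 = (-4 + (-18 - 42*9))**2 = (-4 + (-18 - 378))**2 = (-4 - 396)**2 = (-400)**2 = 160000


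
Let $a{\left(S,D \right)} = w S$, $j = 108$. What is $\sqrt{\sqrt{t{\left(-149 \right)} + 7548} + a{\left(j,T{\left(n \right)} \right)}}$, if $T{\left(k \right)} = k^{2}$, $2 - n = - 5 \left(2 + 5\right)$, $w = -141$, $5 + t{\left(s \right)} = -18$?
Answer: $\sqrt{-15228 + 5 \sqrt{301}} \approx 123.05 i$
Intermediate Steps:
$t{\left(s \right)} = -23$ ($t{\left(s \right)} = -5 - 18 = -23$)
$n = 37$ ($n = 2 - - 5 \left(2 + 5\right) = 2 - \left(-5\right) 7 = 2 - -35 = 2 + 35 = 37$)
$a{\left(S,D \right)} = - 141 S$
$\sqrt{\sqrt{t{\left(-149 \right)} + 7548} + a{\left(j,T{\left(n \right)} \right)}} = \sqrt{\sqrt{-23 + 7548} - 15228} = \sqrt{\sqrt{7525} - 15228} = \sqrt{5 \sqrt{301} - 15228} = \sqrt{-15228 + 5 \sqrt{301}}$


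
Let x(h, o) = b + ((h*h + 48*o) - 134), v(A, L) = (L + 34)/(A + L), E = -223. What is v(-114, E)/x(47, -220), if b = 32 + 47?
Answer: -21/314758 ≈ -6.6718e-5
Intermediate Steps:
v(A, L) = (34 + L)/(A + L)
b = 79
x(h, o) = -55 + h² + 48*o (x(h, o) = 79 + ((h*h + 48*o) - 134) = 79 + ((h² + 48*o) - 134) = 79 + (-134 + h² + 48*o) = -55 + h² + 48*o)
v(-114, E)/x(47, -220) = ((34 - 223)/(-114 - 223))/(-55 + 47² + 48*(-220)) = (-189/(-337))/(-55 + 2209 - 10560) = -1/337*(-189)/(-8406) = (189/337)*(-1/8406) = -21/314758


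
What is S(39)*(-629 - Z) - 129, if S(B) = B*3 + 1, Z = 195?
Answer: -97361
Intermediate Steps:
S(B) = 1 + 3*B (S(B) = 3*B + 1 = 1 + 3*B)
S(39)*(-629 - Z) - 129 = (1 + 3*39)*(-629 - 1*195) - 129 = (1 + 117)*(-629 - 195) - 129 = 118*(-824) - 129 = -97232 - 129 = -97361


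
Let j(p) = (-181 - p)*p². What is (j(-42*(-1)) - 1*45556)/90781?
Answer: -438928/90781 ≈ -4.8350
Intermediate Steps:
j(p) = p²*(-181 - p)
(j(-42*(-1)) - 1*45556)/90781 = ((-42*(-1))²*(-181 - (-42)*(-1)) - 1*45556)/90781 = (42²*(-181 - 1*42) - 45556)*(1/90781) = (1764*(-181 - 42) - 45556)*(1/90781) = (1764*(-223) - 45556)*(1/90781) = (-393372 - 45556)*(1/90781) = -438928*1/90781 = -438928/90781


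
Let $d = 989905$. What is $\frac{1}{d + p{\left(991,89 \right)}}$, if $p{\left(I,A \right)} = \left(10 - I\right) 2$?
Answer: $\frac{1}{987943} \approx 1.0122 \cdot 10^{-6}$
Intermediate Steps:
$p{\left(I,A \right)} = 20 - 2 I$
$\frac{1}{d + p{\left(991,89 \right)}} = \frac{1}{989905 + \left(20 - 1982\right)} = \frac{1}{989905 - 1962} = \frac{1}{987943}$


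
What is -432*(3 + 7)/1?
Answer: -4320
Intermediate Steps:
-432*(3 + 7)/1 = -4320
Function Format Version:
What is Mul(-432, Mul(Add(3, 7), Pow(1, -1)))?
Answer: -4320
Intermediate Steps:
Mul(-432, Mul(Add(3, 7), Pow(1, -1))) = Mul(-432, Mul(10, 1)) = Mul(-432, 10) = -4320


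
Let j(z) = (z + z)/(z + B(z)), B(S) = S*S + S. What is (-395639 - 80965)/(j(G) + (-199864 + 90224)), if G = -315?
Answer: 74588526/17158661 ≈ 4.3470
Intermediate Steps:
B(S) = S + S² (B(S) = S² + S = S + S²)
j(z) = 2*z/(z + z*(1 + z)) (j(z) = (z + z)/(z + z*(1 + z)) = (2*z)/(z + z*(1 + z)) = 2*z/(z + z*(1 + z)))
(-395639 - 80965)/(j(G) + (-199864 + 90224)) = (-395639 - 80965)/(2/(2 - 315) + (-199864 + 90224)) = -476604/(2/(-313) - 109640) = -476604/(2*(-1/313) - 109640) = -476604/(-2/313 - 109640) = -476604/(-34317322/313) = -476604*(-313/34317322) = 74588526/17158661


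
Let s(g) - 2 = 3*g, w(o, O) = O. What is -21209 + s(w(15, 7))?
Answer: -21186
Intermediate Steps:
s(g) = 2 + 3*g
-21209 + s(w(15, 7)) = -21209 + (2 + 3*7) = -21209 + (2 + 21) = -21209 + 23 = -21186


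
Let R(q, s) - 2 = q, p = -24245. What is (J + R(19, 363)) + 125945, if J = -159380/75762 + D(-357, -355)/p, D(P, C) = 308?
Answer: 115688360273872/918424845 ≈ 1.2596e+5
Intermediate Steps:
R(q, s) = 2 + q
J = -1943751398/918424845 (J = -159380/75762 + 308/(-24245) = -159380*1/75762 + 308*(-1/24245) = -79690/37881 - 308/24245 = -1943751398/918424845 ≈ -2.1164)
(J + R(19, 363)) + 125945 = (-1943751398/918424845 + (2 + 19)) + 125945 = (-1943751398/918424845 + 21) + 125945 = 17343170347/918424845 + 125945 = 115688360273872/918424845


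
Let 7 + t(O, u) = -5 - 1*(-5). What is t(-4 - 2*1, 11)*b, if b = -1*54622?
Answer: 382354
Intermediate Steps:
b = -54622
t(O, u) = -7 (t(O, u) = -7 + (-5 - 1*(-5)) = -7 + (-5 + 5) = -7 + 0 = -7)
t(-4 - 2*1, 11)*b = -7*(-54622) = 382354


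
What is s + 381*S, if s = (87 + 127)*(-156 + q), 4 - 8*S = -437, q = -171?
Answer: -391803/8 ≈ -48975.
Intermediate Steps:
S = 441/8 (S = 1/2 - 1/8*(-437) = 1/2 + 437/8 = 441/8 ≈ 55.125)
s = -69978 (s = (87 + 127)*(-156 - 171) = 214*(-327) = -69978)
s + 381*S = -69978 + 381*(441/8) = -69978 + 168021/8 = -391803/8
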